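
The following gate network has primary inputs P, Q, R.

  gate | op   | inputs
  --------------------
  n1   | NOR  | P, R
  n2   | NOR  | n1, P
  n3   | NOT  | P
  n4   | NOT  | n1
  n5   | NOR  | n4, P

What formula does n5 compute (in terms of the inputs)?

n1 = P NOR R
n4 = NOT n1 = NOT (P NOR R)
n5 = n4 NOR P = NOT (P NOR R) NOR P

NOT (P NOR R) NOR P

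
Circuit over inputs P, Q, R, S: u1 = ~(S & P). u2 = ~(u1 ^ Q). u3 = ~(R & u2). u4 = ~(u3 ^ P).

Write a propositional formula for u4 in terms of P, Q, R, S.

u1 = ~(S & P)
u2 = ~(u1 ^ Q) = ~((~(S & P)) ^ Q)
u3 = ~(R & u2) = ~(R & (~((~(S & P)) ^ Q)))
u4 = ~(u3 ^ P) = ~((~(R & (~((~(S & P)) ^ Q)))) ^ P)

~((~(R & (~((~(S & P)) ^ Q)))) ^ P)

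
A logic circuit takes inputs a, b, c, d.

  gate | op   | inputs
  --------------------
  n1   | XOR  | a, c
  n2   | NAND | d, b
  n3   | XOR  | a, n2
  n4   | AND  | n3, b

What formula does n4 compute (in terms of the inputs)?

n2 = d NAND b
n3 = a XOR n2 = a XOR (d NAND b)
n4 = n3 AND b = (a XOR (d NAND b)) AND b

(a XOR (d NAND b)) AND b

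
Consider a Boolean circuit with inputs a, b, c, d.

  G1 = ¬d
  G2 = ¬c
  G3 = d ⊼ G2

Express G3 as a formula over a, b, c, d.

d ⊼ ¬c

G2 = ¬c
G3 = d ⊼ G2 = d ⊼ ¬c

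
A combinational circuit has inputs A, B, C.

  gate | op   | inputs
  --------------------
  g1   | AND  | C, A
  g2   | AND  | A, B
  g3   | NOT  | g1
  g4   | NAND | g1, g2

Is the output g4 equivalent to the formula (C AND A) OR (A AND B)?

g1 = C AND A
g2 = A AND B
g4 = g1 NAND g2 = (C AND A) NAND (A AND B)
At A=0, B=0, C=0: circuit gives 1, formula gives 0.

No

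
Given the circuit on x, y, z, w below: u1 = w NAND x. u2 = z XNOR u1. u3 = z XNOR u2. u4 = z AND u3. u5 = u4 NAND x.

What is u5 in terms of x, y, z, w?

u1 = w NAND x
u2 = z XNOR u1 = z XNOR (w NAND x)
u3 = z XNOR u2 = z XNOR (z XNOR (w NAND x))
u4 = z AND u3 = z AND (z XNOR (z XNOR (w NAND x)))
u5 = u4 NAND x = (z AND (z XNOR (z XNOR (w NAND x)))) NAND x

(z AND (z XNOR (z XNOR (w NAND x)))) NAND x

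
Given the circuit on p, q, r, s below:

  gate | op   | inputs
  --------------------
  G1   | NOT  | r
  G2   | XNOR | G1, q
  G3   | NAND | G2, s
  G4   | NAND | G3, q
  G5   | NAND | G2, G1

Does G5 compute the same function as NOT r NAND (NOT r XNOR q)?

Yes

G1 = NOT r
G2 = G1 XNOR q = NOT r XNOR q
G5 = G2 NAND G1 = (NOT r XNOR q) NAND NOT r
At p=0, q=1, r=0, s=0: circuit gives 0, formula gives 0.
At p=0, q=0, r=0, s=0: circuit gives 1, formula gives 1.
Agrees on all 16 inputs.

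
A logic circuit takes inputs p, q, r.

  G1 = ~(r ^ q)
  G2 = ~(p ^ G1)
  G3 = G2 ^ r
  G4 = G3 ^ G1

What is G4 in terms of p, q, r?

((~(p ^ (~(r ^ q)))) ^ r) ^ (~(r ^ q))

G1 = ~(r ^ q)
G2 = ~(p ^ G1) = ~(p ^ (~(r ^ q)))
G3 = G2 ^ r = (~(p ^ (~(r ^ q)))) ^ r
G4 = G3 ^ G1 = ((~(p ^ (~(r ^ q)))) ^ r) ^ (~(r ^ q))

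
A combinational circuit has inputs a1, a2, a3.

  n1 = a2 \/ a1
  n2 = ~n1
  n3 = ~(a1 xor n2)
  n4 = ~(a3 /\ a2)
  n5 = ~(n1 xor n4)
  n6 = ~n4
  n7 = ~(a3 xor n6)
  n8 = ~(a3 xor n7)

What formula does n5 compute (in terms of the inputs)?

~((a2 \/ a1) xor (~(a3 /\ a2)))

n1 = a2 \/ a1
n4 = ~(a3 /\ a2)
n5 = ~(n1 xor n4) = ~((a2 \/ a1) xor (~(a3 /\ a2)))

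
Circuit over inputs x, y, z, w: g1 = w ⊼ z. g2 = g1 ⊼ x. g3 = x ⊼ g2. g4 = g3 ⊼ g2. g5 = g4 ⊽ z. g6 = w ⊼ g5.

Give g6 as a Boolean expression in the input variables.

g1 = w ⊼ z
g2 = g1 ⊼ x = (w ⊼ z) ⊼ x
g3 = x ⊼ g2 = x ⊼ ((w ⊼ z) ⊼ x)
g4 = g3 ⊼ g2 = (x ⊼ ((w ⊼ z) ⊼ x)) ⊼ ((w ⊼ z) ⊼ x)
g5 = g4 ⊽ z = ((x ⊼ ((w ⊼ z) ⊼ x)) ⊼ ((w ⊼ z) ⊼ x)) ⊽ z
g6 = w ⊼ g5 = w ⊼ (((x ⊼ ((w ⊼ z) ⊼ x)) ⊼ ((w ⊼ z) ⊼ x)) ⊽ z)

w ⊼ (((x ⊼ ((w ⊼ z) ⊼ x)) ⊼ ((w ⊼ z) ⊼ x)) ⊽ z)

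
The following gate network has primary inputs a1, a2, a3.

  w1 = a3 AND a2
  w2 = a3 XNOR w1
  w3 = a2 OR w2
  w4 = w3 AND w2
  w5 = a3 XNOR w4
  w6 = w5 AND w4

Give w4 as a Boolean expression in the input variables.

w1 = a3 AND a2
w2 = a3 XNOR w1 = a3 XNOR (a3 AND a2)
w3 = a2 OR w2 = a2 OR (a3 XNOR (a3 AND a2))
w4 = w3 AND w2 = (a2 OR (a3 XNOR (a3 AND a2))) AND (a3 XNOR (a3 AND a2))

(a2 OR (a3 XNOR (a3 AND a2))) AND (a3 XNOR (a3 AND a2))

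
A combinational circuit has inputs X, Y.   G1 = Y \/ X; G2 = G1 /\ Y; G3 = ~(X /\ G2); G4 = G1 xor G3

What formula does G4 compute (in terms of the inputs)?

G1 = Y \/ X
G2 = G1 /\ Y = (Y \/ X) /\ Y
G3 = ~(X /\ G2) = ~(X /\ ((Y \/ X) /\ Y))
G4 = G1 xor G3 = (Y \/ X) xor (~(X /\ ((Y \/ X) /\ Y)))

(Y \/ X) xor (~(X /\ ((Y \/ X) /\ Y)))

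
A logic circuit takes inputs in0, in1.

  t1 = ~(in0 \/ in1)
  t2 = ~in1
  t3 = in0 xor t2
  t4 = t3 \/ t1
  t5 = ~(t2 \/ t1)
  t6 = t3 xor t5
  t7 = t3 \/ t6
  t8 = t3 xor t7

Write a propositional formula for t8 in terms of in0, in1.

(in0 xor ~in1) xor ((in0 xor ~in1) \/ ((in0 xor ~in1) xor (~(~in1 \/ (~(in0 \/ in1))))))

t1 = ~(in0 \/ in1)
t2 = ~in1
t3 = in0 xor t2 = in0 xor ~in1
t5 = ~(t2 \/ t1) = ~(~in1 \/ (~(in0 \/ in1)))
t6 = t3 xor t5 = (in0 xor ~in1) xor (~(~in1 \/ (~(in0 \/ in1))))
t7 = t3 \/ t6 = (in0 xor ~in1) \/ ((in0 xor ~in1) xor (~(~in1 \/ (~(in0 \/ in1)))))
t8 = t3 xor t7 = (in0 xor ~in1) xor ((in0 xor ~in1) \/ ((in0 xor ~in1) xor (~(~in1 \/ (~(in0 \/ in1))))))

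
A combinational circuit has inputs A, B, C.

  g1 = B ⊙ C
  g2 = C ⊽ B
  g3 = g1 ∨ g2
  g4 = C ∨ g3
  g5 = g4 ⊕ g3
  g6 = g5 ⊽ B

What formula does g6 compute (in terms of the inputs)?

((C ∨ ((B ⊙ C) ∨ (C ⊽ B))) ⊕ ((B ⊙ C) ∨ (C ⊽ B))) ⊽ B

g1 = B ⊙ C
g2 = C ⊽ B
g3 = g1 ∨ g2 = (B ⊙ C) ∨ (C ⊽ B)
g4 = C ∨ g3 = C ∨ ((B ⊙ C) ∨ (C ⊽ B))
g5 = g4 ⊕ g3 = (C ∨ ((B ⊙ C) ∨ (C ⊽ B))) ⊕ ((B ⊙ C) ∨ (C ⊽ B))
g6 = g5 ⊽ B = ((C ∨ ((B ⊙ C) ∨ (C ⊽ B))) ⊕ ((B ⊙ C) ∨ (C ⊽ B))) ⊽ B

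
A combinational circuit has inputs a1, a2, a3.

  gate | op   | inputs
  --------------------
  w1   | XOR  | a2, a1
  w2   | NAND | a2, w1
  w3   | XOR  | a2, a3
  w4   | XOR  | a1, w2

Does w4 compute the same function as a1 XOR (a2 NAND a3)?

w1 = a2 XOR a1
w2 = a2 NAND w1 = a2 NAND (a2 XOR a1)
w4 = a1 XOR w2 = a1 XOR (a2 NAND (a2 XOR a1))
At a1=0, a2=1, a3=0: circuit gives 0, formula gives 1.

No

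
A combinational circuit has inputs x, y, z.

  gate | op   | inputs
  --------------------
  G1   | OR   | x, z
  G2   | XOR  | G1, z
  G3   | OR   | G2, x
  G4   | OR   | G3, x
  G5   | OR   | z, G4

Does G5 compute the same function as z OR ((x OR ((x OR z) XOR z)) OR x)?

G1 = x OR z
G2 = G1 XOR z = (x OR z) XOR z
G3 = G2 OR x = ((x OR z) XOR z) OR x
G4 = G3 OR x = (((x OR z) XOR z) OR x) OR x
G5 = z OR G4 = z OR ((((x OR z) XOR z) OR x) OR x)
At x=0, y=0, z=0: circuit gives 0, formula gives 0.
At x=0, y=0, z=1: circuit gives 1, formula gives 1.
Agrees on all 8 inputs.

Yes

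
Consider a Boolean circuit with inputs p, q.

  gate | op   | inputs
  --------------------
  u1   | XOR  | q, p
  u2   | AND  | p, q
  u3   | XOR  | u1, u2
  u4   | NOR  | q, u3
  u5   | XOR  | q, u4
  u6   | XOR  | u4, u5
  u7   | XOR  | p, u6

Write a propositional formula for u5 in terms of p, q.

u1 = q XOR p
u2 = p AND q
u3 = u1 XOR u2 = (q XOR p) XOR (p AND q)
u4 = q NOR u3 = q NOR ((q XOR p) XOR (p AND q))
u5 = q XOR u4 = q XOR (q NOR ((q XOR p) XOR (p AND q)))

q XOR (q NOR ((q XOR p) XOR (p AND q)))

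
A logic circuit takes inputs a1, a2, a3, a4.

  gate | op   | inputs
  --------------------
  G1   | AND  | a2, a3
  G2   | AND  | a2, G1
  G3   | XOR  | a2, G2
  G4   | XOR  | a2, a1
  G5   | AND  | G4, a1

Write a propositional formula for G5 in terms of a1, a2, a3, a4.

G4 = a2 XOR a1
G5 = G4 AND a1 = (a2 XOR a1) AND a1

(a2 XOR a1) AND a1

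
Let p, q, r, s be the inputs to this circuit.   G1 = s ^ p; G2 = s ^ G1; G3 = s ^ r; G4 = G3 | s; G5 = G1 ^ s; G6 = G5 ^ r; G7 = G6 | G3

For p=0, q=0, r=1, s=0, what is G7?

1

G1 = 0 ^ 0 = 0
G3 = 0 ^ 1 = 1
G5 = 0 ^ 0 = 0
G6 = 0 ^ 1 = 1
G7 = 1 | 1 = 1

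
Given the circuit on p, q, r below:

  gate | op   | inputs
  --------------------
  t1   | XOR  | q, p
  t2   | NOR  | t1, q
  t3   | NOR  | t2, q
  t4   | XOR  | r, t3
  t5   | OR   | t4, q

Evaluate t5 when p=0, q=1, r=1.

1

t1 = 1 XOR 0 = 1
t2 = 1 NOR 1 = 0
t3 = 0 NOR 1 = 0
t4 = 1 XOR 0 = 1
t5 = 1 OR 1 = 1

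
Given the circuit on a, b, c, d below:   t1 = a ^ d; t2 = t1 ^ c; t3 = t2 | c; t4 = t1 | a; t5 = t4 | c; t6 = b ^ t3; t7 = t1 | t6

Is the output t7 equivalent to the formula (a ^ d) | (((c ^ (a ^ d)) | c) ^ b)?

t1 = a ^ d
t2 = t1 ^ c = (a ^ d) ^ c
t3 = t2 | c = ((a ^ d) ^ c) | c
t6 = b ^ t3 = b ^ (((a ^ d) ^ c) | c)
t7 = t1 | t6 = (a ^ d) | (b ^ (((a ^ d) ^ c) | c))
At a=0, b=0, c=0, d=0: circuit gives 0, formula gives 0.
At a=0, b=0, c=0, d=1: circuit gives 1, formula gives 1.
Agrees on all 16 inputs.

Yes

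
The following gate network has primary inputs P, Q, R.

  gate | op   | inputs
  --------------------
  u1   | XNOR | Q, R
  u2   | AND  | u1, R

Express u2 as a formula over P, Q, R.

u1 = Q XNOR R
u2 = u1 AND R = (Q XNOR R) AND R

(Q XNOR R) AND R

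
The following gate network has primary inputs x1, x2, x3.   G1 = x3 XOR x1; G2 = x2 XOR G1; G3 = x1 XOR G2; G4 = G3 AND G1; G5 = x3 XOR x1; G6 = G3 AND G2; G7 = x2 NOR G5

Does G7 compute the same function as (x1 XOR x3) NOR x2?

Yes

G5 = x3 XOR x1
G7 = x2 NOR G5 = x2 NOR (x3 XOR x1)
At x1=0, x2=0, x3=1: circuit gives 0, formula gives 0.
At x1=0, x2=0, x3=0: circuit gives 1, formula gives 1.
Agrees on all 8 inputs.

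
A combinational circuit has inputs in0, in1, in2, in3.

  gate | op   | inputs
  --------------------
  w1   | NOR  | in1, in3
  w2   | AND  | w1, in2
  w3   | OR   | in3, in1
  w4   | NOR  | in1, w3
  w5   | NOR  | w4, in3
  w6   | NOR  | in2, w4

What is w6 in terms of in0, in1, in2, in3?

in2 NOR (in1 NOR (in3 OR in1))

w3 = in3 OR in1
w4 = in1 NOR w3 = in1 NOR (in3 OR in1)
w6 = in2 NOR w4 = in2 NOR (in1 NOR (in3 OR in1))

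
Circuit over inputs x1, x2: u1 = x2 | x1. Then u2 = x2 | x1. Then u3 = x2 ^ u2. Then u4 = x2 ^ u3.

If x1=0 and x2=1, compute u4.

1

u2 = 1 | 0 = 1
u3 = 1 ^ 1 = 0
u4 = 1 ^ 0 = 1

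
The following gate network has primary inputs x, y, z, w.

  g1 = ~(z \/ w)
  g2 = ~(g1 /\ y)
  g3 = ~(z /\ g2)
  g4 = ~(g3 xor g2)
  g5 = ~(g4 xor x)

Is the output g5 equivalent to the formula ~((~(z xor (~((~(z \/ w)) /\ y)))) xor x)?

g1 = ~(z \/ w)
g2 = ~(g1 /\ y) = ~((~(z \/ w)) /\ y)
g3 = ~(z /\ g2) = ~(z /\ (~((~(z \/ w)) /\ y)))
g4 = ~(g3 xor g2) = ~((~(z /\ (~((~(z \/ w)) /\ y)))) xor (~((~(z \/ w)) /\ y)))
g5 = ~(g4 xor x) = ~((~((~(z /\ (~((~(z \/ w)) /\ y)))) xor (~((~(z \/ w)) /\ y)))) xor x)
At x=0, y=0, z=0, w=0: circuit gives 0, formula gives 1.

No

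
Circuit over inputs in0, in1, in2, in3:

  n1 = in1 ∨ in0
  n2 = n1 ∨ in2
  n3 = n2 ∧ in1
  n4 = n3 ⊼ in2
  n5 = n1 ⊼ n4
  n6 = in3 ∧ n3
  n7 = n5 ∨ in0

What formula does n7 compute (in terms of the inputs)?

n1 = in1 ∨ in0
n2 = n1 ∨ in2 = (in1 ∨ in0) ∨ in2
n3 = n2 ∧ in1 = ((in1 ∨ in0) ∨ in2) ∧ in1
n4 = n3 ⊼ in2 = (((in1 ∨ in0) ∨ in2) ∧ in1) ⊼ in2
n5 = n1 ⊼ n4 = (in1 ∨ in0) ⊼ ((((in1 ∨ in0) ∨ in2) ∧ in1) ⊼ in2)
n7 = n5 ∨ in0 = ((in1 ∨ in0) ⊼ ((((in1 ∨ in0) ∨ in2) ∧ in1) ⊼ in2)) ∨ in0

((in1 ∨ in0) ⊼ ((((in1 ∨ in0) ∨ in2) ∧ in1) ⊼ in2)) ∨ in0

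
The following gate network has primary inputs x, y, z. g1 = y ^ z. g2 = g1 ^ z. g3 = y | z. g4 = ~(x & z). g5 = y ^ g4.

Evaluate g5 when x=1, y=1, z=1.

1

g4 = ~(1 & 1) = 0
g5 = 1 ^ 0 = 1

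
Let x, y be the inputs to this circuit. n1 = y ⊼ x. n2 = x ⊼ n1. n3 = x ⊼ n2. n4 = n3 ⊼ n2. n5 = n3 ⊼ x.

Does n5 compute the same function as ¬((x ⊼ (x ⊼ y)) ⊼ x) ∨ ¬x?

Yes

n1 = y ⊼ x
n2 = x ⊼ n1 = x ⊼ (y ⊼ x)
n3 = x ⊼ n2 = x ⊼ (x ⊼ (y ⊼ x))
n5 = n3 ⊼ x = (x ⊼ (x ⊼ (y ⊼ x))) ⊼ x
At x=1, y=0: circuit gives 0, formula gives 0.
At x=0, y=0: circuit gives 1, formula gives 1.
Agrees on all 4 inputs.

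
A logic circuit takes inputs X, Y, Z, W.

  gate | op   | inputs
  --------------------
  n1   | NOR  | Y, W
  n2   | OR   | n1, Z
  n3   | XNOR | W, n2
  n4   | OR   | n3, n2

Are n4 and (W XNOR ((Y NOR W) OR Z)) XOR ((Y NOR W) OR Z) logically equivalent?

n1 = Y NOR W
n2 = n1 OR Z = (Y NOR W) OR Z
n3 = W XNOR n2 = W XNOR ((Y NOR W) OR Z)
n4 = n3 OR n2 = (W XNOR ((Y NOR W) OR Z)) OR ((Y NOR W) OR Z)
At X=0, Y=0, Z=1, W=1: circuit gives 1, formula gives 0.

No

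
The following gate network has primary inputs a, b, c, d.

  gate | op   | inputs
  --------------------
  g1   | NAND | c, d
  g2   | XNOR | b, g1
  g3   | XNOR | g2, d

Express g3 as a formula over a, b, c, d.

g1 = c NAND d
g2 = b XNOR g1 = b XNOR (c NAND d)
g3 = g2 XNOR d = (b XNOR (c NAND d)) XNOR d

(b XNOR (c NAND d)) XNOR d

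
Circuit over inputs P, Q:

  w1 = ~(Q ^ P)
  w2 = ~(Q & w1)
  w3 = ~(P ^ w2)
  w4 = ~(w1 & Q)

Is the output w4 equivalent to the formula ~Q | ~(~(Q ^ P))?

Yes

w1 = ~(Q ^ P)
w4 = ~(w1 & Q) = ~((~(Q ^ P)) & Q)
At P=1, Q=1: circuit gives 0, formula gives 0.
At P=0, Q=0: circuit gives 1, formula gives 1.
Agrees on all 4 inputs.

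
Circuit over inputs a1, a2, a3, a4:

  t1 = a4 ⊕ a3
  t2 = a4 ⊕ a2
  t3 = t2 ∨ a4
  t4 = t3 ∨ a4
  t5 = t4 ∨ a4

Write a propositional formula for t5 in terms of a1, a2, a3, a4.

(((a4 ⊕ a2) ∨ a4) ∨ a4) ∨ a4

t2 = a4 ⊕ a2
t3 = t2 ∨ a4 = (a4 ⊕ a2) ∨ a4
t4 = t3 ∨ a4 = ((a4 ⊕ a2) ∨ a4) ∨ a4
t5 = t4 ∨ a4 = (((a4 ⊕ a2) ∨ a4) ∨ a4) ∨ a4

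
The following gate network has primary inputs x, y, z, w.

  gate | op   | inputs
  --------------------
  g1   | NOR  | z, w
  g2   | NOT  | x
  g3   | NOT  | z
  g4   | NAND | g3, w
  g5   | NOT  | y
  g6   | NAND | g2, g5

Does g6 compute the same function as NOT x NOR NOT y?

g2 = NOT x
g5 = NOT y
g6 = g2 NAND g5 = NOT x NAND NOT y
At x=0, y=1, z=0, w=0: circuit gives 1, formula gives 0.

No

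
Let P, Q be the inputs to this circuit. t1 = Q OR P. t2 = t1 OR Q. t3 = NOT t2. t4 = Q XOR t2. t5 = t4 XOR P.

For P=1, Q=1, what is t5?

1

t1 = 1 OR 1 = 1
t2 = 1 OR 1 = 1
t4 = 1 XOR 1 = 0
t5 = 0 XOR 1 = 1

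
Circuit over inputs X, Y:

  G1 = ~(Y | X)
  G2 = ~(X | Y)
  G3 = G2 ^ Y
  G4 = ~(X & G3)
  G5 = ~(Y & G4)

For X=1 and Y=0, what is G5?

G2 = ~(1 | 0) = 0
G3 = 0 ^ 0 = 0
G4 = ~(1 & 0) = 1
G5 = ~(0 & 1) = 1

1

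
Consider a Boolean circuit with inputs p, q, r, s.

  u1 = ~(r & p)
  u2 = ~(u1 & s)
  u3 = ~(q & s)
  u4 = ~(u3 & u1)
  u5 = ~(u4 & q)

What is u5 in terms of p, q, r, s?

u1 = ~(r & p)
u3 = ~(q & s)
u4 = ~(u3 & u1) = ~((~(q & s)) & (~(r & p)))
u5 = ~(u4 & q) = ~((~((~(q & s)) & (~(r & p)))) & q)

~((~((~(q & s)) & (~(r & p)))) & q)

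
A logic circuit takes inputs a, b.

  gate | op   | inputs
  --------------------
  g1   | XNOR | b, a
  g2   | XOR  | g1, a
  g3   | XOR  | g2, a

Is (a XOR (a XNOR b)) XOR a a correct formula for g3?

g1 = b XNOR a
g2 = g1 XOR a = (b XNOR a) XOR a
g3 = g2 XOR a = ((b XNOR a) XOR a) XOR a
At a=0, b=1: circuit gives 0, formula gives 0.
At a=0, b=0: circuit gives 1, formula gives 1.
Agrees on all 4 inputs.

Yes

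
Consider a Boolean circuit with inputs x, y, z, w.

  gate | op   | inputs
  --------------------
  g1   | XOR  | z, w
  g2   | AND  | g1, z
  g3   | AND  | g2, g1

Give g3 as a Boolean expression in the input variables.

g1 = z XOR w
g2 = g1 AND z = (z XOR w) AND z
g3 = g2 AND g1 = ((z XOR w) AND z) AND (z XOR w)

((z XOR w) AND z) AND (z XOR w)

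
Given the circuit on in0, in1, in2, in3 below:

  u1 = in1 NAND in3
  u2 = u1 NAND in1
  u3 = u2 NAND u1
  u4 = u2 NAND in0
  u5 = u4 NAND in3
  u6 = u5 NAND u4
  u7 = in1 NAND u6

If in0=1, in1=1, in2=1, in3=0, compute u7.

u1 = 1 NAND 0 = 1
u2 = 1 NAND 1 = 0
u4 = 0 NAND 1 = 1
u5 = 1 NAND 0 = 1
u6 = 1 NAND 1 = 0
u7 = 1 NAND 0 = 1

1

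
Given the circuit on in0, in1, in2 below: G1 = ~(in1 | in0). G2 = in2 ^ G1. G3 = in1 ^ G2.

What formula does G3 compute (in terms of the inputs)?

in1 ^ (in2 ^ (~(in1 | in0)))

G1 = ~(in1 | in0)
G2 = in2 ^ G1 = in2 ^ (~(in1 | in0))
G3 = in1 ^ G2 = in1 ^ (in2 ^ (~(in1 | in0)))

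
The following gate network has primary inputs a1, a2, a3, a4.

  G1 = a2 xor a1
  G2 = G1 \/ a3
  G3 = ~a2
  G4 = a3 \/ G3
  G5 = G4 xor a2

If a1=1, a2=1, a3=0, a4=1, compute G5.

1

G3 = ~1 = 0
G4 = 0 \/ 0 = 0
G5 = 0 xor 1 = 1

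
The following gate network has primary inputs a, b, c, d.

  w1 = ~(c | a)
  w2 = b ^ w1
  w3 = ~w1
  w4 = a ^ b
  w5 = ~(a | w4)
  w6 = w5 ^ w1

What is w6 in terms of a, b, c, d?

(~(a | (a ^ b))) ^ (~(c | a))

w1 = ~(c | a)
w4 = a ^ b
w5 = ~(a | w4) = ~(a | (a ^ b))
w6 = w5 ^ w1 = (~(a | (a ^ b))) ^ (~(c | a))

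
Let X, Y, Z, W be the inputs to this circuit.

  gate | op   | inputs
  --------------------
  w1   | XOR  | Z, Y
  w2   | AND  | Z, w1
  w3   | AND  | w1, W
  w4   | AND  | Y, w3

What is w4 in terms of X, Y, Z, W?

w1 = Z XOR Y
w3 = w1 AND W = (Z XOR Y) AND W
w4 = Y AND w3 = Y AND ((Z XOR Y) AND W)

Y AND ((Z XOR Y) AND W)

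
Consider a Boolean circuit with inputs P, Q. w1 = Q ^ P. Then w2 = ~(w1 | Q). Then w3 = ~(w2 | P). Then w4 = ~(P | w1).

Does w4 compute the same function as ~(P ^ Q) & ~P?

Yes

w1 = Q ^ P
w4 = ~(P | w1) = ~(P | (Q ^ P))
At P=0, Q=1: circuit gives 0, formula gives 0.
At P=0, Q=0: circuit gives 1, formula gives 1.
Agrees on all 4 inputs.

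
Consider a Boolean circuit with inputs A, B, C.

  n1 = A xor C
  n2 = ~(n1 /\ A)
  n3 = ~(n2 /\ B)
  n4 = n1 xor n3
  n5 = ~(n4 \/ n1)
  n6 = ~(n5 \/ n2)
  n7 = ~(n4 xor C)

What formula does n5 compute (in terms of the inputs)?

n1 = A xor C
n2 = ~(n1 /\ A) = ~((A xor C) /\ A)
n3 = ~(n2 /\ B) = ~((~((A xor C) /\ A)) /\ B)
n4 = n1 xor n3 = (A xor C) xor (~((~((A xor C) /\ A)) /\ B))
n5 = ~(n4 \/ n1) = ~(((A xor C) xor (~((~((A xor C) /\ A)) /\ B))) \/ (A xor C))

~(((A xor C) xor (~((~((A xor C) /\ A)) /\ B))) \/ (A xor C))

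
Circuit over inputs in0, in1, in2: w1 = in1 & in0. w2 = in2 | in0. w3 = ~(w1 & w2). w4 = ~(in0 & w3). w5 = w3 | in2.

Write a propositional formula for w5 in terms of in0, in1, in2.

w1 = in1 & in0
w2 = in2 | in0
w3 = ~(w1 & w2) = ~((in1 & in0) & (in2 | in0))
w5 = w3 | in2 = (~((in1 & in0) & (in2 | in0))) | in2

(~((in1 & in0) & (in2 | in0))) | in2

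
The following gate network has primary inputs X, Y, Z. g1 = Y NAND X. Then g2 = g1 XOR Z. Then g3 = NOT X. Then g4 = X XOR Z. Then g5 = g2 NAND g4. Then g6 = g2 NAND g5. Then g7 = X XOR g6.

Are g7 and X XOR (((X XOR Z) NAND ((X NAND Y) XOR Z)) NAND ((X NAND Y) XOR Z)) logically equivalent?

Yes

g1 = Y NAND X
g2 = g1 XOR Z = (Y NAND X) XOR Z
g4 = X XOR Z
g5 = g2 NAND g4 = ((Y NAND X) XOR Z) NAND (X XOR Z)
g6 = g2 NAND g5 = ((Y NAND X) XOR Z) NAND (((Y NAND X) XOR Z) NAND (X XOR Z))
g7 = X XOR g6 = X XOR (((Y NAND X) XOR Z) NAND (((Y NAND X) XOR Z) NAND (X XOR Z)))
At X=0, Y=0, Z=0: circuit gives 0, formula gives 0.
At X=0, Y=0, Z=1: circuit gives 1, formula gives 1.
Agrees on all 8 inputs.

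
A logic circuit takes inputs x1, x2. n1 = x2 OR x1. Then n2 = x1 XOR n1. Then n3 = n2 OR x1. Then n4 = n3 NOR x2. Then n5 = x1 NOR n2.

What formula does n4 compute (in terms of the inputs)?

((x1 XOR (x2 OR x1)) OR x1) NOR x2

n1 = x2 OR x1
n2 = x1 XOR n1 = x1 XOR (x2 OR x1)
n3 = n2 OR x1 = (x1 XOR (x2 OR x1)) OR x1
n4 = n3 NOR x2 = ((x1 XOR (x2 OR x1)) OR x1) NOR x2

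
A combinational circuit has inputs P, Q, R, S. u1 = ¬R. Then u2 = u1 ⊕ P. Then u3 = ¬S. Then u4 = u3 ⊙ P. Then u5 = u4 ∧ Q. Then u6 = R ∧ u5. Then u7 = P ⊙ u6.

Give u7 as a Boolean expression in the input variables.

u3 = ¬S
u4 = u3 ⊙ P = ¬S ⊙ P
u5 = u4 ∧ Q = (¬S ⊙ P) ∧ Q
u6 = R ∧ u5 = R ∧ ((¬S ⊙ P) ∧ Q)
u7 = P ⊙ u6 = P ⊙ (R ∧ ((¬S ⊙ P) ∧ Q))

P ⊙ (R ∧ ((¬S ⊙ P) ∧ Q))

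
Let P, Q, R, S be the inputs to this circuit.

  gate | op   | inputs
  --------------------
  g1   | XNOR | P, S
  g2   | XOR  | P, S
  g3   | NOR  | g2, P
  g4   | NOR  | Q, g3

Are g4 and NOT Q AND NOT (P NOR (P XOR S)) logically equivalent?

Yes

g2 = P XOR S
g3 = g2 NOR P = (P XOR S) NOR P
g4 = Q NOR g3 = Q NOR ((P XOR S) NOR P)
At P=0, Q=0, R=0, S=0: circuit gives 0, formula gives 0.
At P=0, Q=0, R=0, S=1: circuit gives 1, formula gives 1.
Agrees on all 16 inputs.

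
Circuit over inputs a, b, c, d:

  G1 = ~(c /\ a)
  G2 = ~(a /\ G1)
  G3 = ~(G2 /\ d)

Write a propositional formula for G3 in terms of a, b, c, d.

~((~(a /\ (~(c /\ a)))) /\ d)

G1 = ~(c /\ a)
G2 = ~(a /\ G1) = ~(a /\ (~(c /\ a)))
G3 = ~(G2 /\ d) = ~((~(a /\ (~(c /\ a)))) /\ d)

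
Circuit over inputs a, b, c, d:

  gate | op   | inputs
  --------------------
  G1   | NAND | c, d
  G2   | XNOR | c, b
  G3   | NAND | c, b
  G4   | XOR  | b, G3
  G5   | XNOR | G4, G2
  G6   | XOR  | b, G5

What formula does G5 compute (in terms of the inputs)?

(b XOR (c NAND b)) XNOR (c XNOR b)

G2 = c XNOR b
G3 = c NAND b
G4 = b XOR G3 = b XOR (c NAND b)
G5 = G4 XNOR G2 = (b XOR (c NAND b)) XNOR (c XNOR b)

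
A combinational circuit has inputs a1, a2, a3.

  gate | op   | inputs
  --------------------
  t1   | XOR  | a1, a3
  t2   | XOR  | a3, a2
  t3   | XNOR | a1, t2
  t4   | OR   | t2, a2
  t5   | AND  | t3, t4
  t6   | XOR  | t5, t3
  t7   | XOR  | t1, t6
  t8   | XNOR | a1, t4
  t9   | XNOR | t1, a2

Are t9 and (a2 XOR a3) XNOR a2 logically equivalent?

No

t1 = a1 XOR a3
t9 = t1 XNOR a2 = (a1 XOR a3) XNOR a2
At a1=0, a2=1, a3=0: circuit gives 0, formula gives 1.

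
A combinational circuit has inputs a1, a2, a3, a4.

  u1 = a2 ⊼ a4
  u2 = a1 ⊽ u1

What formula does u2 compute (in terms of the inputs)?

u1 = a2 ⊼ a4
u2 = a1 ⊽ u1 = a1 ⊽ (a2 ⊼ a4)

a1 ⊽ (a2 ⊼ a4)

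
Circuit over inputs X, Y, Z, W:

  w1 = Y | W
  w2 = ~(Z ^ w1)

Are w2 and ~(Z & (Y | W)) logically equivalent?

w1 = Y | W
w2 = ~(Z ^ w1) = ~(Z ^ (Y | W))
At X=0, Y=0, Z=0, W=1: circuit gives 0, formula gives 1.

No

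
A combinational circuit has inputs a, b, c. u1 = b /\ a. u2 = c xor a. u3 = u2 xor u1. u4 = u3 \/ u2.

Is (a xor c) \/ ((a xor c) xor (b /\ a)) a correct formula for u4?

Yes

u1 = b /\ a
u2 = c xor a
u3 = u2 xor u1 = (c xor a) xor (b /\ a)
u4 = u3 \/ u2 = ((c xor a) xor (b /\ a)) \/ (c xor a)
At a=0, b=0, c=0: circuit gives 0, formula gives 0.
At a=0, b=0, c=1: circuit gives 1, formula gives 1.
Agrees on all 8 inputs.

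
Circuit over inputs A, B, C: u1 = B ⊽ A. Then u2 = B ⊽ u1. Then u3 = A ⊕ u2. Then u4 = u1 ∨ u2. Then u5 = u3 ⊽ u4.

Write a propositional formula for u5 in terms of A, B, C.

(A ⊕ (B ⊽ (B ⊽ A))) ⊽ ((B ⊽ A) ∨ (B ⊽ (B ⊽ A)))

u1 = B ⊽ A
u2 = B ⊽ u1 = B ⊽ (B ⊽ A)
u3 = A ⊕ u2 = A ⊕ (B ⊽ (B ⊽ A))
u4 = u1 ∨ u2 = (B ⊽ A) ∨ (B ⊽ (B ⊽ A))
u5 = u3 ⊽ u4 = (A ⊕ (B ⊽ (B ⊽ A))) ⊽ ((B ⊽ A) ∨ (B ⊽ (B ⊽ A)))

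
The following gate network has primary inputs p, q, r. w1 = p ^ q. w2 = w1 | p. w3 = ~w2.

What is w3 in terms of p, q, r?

w1 = p ^ q
w2 = w1 | p = (p ^ q) | p
w3 = ~w2 = ~((p ^ q) | p)

~((p ^ q) | p)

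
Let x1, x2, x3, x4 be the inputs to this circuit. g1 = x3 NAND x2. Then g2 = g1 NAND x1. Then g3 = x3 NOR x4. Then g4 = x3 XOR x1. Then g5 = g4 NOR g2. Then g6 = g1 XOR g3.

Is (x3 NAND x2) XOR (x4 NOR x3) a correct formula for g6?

g1 = x3 NAND x2
g3 = x3 NOR x4
g6 = g1 XOR g3 = (x3 NAND x2) XOR (x3 NOR x4)
At x1=0, x2=0, x3=0, x4=0: circuit gives 0, formula gives 0.
At x1=0, x2=0, x3=0, x4=1: circuit gives 1, formula gives 1.
Agrees on all 16 inputs.

Yes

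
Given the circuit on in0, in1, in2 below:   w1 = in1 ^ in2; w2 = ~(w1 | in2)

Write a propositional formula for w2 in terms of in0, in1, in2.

~((in1 ^ in2) | in2)

w1 = in1 ^ in2
w2 = ~(w1 | in2) = ~((in1 ^ in2) | in2)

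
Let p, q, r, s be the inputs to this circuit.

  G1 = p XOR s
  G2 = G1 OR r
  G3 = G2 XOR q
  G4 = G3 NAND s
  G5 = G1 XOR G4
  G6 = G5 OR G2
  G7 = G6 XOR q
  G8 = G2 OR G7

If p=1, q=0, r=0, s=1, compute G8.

1

G1 = 1 XOR 1 = 0
G2 = 0 OR 0 = 0
G3 = 0 XOR 0 = 0
G4 = 0 NAND 1 = 1
G5 = 0 XOR 1 = 1
G6 = 1 OR 0 = 1
G7 = 1 XOR 0 = 1
G8 = 0 OR 1 = 1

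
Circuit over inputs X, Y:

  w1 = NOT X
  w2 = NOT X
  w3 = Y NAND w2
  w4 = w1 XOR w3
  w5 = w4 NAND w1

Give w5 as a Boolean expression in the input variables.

(NOT X XOR (Y NAND NOT X)) NAND NOT X

w1 = NOT X
w2 = NOT X
w3 = Y NAND w2 = Y NAND NOT X
w4 = w1 XOR w3 = NOT X XOR (Y NAND NOT X)
w5 = w4 NAND w1 = (NOT X XOR (Y NAND NOT X)) NAND NOT X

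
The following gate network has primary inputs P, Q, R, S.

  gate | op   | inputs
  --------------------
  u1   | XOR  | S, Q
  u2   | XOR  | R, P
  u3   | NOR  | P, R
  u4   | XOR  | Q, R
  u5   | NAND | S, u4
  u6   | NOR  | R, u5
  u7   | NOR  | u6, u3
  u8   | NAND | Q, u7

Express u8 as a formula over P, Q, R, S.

Q NAND ((R NOR (S NAND (Q XOR R))) NOR (P NOR R))

u3 = P NOR R
u4 = Q XOR R
u5 = S NAND u4 = S NAND (Q XOR R)
u6 = R NOR u5 = R NOR (S NAND (Q XOR R))
u7 = u6 NOR u3 = (R NOR (S NAND (Q XOR R))) NOR (P NOR R)
u8 = Q NAND u7 = Q NAND ((R NOR (S NAND (Q XOR R))) NOR (P NOR R))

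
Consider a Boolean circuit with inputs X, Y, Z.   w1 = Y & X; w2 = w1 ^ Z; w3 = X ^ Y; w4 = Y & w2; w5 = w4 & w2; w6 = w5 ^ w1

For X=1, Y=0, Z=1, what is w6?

0

w1 = 0 & 1 = 0
w2 = 0 ^ 1 = 1
w4 = 0 & 1 = 0
w5 = 0 & 1 = 0
w6 = 0 ^ 0 = 0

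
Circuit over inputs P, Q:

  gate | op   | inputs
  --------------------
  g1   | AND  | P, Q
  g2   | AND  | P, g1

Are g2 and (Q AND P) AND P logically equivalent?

g1 = P AND Q
g2 = P AND g1 = P AND (P AND Q)
At P=0, Q=0: circuit gives 0, formula gives 0.
At P=1, Q=1: circuit gives 1, formula gives 1.
Agrees on all 4 inputs.

Yes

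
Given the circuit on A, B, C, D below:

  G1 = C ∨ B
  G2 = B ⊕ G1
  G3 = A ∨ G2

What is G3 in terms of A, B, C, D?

G1 = C ∨ B
G2 = B ⊕ G1 = B ⊕ (C ∨ B)
G3 = A ∨ G2 = A ∨ (B ⊕ (C ∨ B))

A ∨ (B ⊕ (C ∨ B))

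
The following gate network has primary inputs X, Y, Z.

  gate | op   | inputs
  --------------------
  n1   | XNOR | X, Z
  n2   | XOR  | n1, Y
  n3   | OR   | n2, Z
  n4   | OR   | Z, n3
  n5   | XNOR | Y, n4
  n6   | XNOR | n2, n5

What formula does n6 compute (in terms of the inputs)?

((X XNOR Z) XOR Y) XNOR (Y XNOR (Z OR (((X XNOR Z) XOR Y) OR Z)))

n1 = X XNOR Z
n2 = n1 XOR Y = (X XNOR Z) XOR Y
n3 = n2 OR Z = ((X XNOR Z) XOR Y) OR Z
n4 = Z OR n3 = Z OR (((X XNOR Z) XOR Y) OR Z)
n5 = Y XNOR n4 = Y XNOR (Z OR (((X XNOR Z) XOR Y) OR Z))
n6 = n2 XNOR n5 = ((X XNOR Z) XOR Y) XNOR (Y XNOR (Z OR (((X XNOR Z) XOR Y) OR Z)))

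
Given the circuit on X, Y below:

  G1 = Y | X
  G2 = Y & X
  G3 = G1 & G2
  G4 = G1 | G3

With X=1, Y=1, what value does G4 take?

G1 = 1 | 1 = 1
G2 = 1 & 1 = 1
G3 = 1 & 1 = 1
G4 = 1 | 1 = 1

1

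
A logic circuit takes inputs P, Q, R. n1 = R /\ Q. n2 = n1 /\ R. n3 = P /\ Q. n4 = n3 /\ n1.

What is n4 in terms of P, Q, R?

n1 = R /\ Q
n3 = P /\ Q
n4 = n3 /\ n1 = (P /\ Q) /\ (R /\ Q)

(P /\ Q) /\ (R /\ Q)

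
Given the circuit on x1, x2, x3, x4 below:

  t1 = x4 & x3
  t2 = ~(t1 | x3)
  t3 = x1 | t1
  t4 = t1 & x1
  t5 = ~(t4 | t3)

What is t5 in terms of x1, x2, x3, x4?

t1 = x4 & x3
t3 = x1 | t1 = x1 | (x4 & x3)
t4 = t1 & x1 = (x4 & x3) & x1
t5 = ~(t4 | t3) = ~(((x4 & x3) & x1) | (x1 | (x4 & x3)))

~(((x4 & x3) & x1) | (x1 | (x4 & x3)))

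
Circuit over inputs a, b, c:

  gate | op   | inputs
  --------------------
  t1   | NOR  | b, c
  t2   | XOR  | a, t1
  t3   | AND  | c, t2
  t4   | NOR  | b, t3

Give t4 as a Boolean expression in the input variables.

t1 = b NOR c
t2 = a XOR t1 = a XOR (b NOR c)
t3 = c AND t2 = c AND (a XOR (b NOR c))
t4 = b NOR t3 = b NOR (c AND (a XOR (b NOR c)))

b NOR (c AND (a XOR (b NOR c)))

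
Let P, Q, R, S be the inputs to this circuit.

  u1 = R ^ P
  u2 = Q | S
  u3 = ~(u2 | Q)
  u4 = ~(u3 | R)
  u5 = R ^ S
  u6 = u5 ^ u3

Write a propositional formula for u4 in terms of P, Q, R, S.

~((~((Q | S) | Q)) | R)

u2 = Q | S
u3 = ~(u2 | Q) = ~((Q | S) | Q)
u4 = ~(u3 | R) = ~((~((Q | S) | Q)) | R)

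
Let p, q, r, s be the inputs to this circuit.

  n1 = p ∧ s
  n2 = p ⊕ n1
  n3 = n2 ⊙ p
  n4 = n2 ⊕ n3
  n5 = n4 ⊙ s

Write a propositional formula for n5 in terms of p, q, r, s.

((p ⊕ (p ∧ s)) ⊕ ((p ⊕ (p ∧ s)) ⊙ p)) ⊙ s

n1 = p ∧ s
n2 = p ⊕ n1 = p ⊕ (p ∧ s)
n3 = n2 ⊙ p = (p ⊕ (p ∧ s)) ⊙ p
n4 = n2 ⊕ n3 = (p ⊕ (p ∧ s)) ⊕ ((p ⊕ (p ∧ s)) ⊙ p)
n5 = n4 ⊙ s = ((p ⊕ (p ∧ s)) ⊕ ((p ⊕ (p ∧ s)) ⊙ p)) ⊙ s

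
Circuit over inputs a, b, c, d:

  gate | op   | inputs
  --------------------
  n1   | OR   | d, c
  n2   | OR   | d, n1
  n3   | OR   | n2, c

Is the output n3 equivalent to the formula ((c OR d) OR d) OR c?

n1 = d OR c
n2 = d OR n1 = d OR (d OR c)
n3 = n2 OR c = (d OR (d OR c)) OR c
At a=0, b=0, c=0, d=0: circuit gives 0, formula gives 0.
At a=0, b=0, c=0, d=1: circuit gives 1, formula gives 1.
Agrees on all 16 inputs.

Yes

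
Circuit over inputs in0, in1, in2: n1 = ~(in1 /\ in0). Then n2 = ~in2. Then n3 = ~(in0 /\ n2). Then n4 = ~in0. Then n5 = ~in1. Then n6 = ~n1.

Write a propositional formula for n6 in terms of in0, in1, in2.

n1 = ~(in1 /\ in0)
n6 = ~n1 = ~(~(in1 /\ in0))

~(~(in1 /\ in0))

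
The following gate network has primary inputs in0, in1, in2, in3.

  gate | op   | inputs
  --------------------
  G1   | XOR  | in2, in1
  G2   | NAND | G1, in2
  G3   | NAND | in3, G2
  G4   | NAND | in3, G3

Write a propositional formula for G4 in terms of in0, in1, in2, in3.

in3 NAND (in3 NAND ((in2 XOR in1) NAND in2))

G1 = in2 XOR in1
G2 = G1 NAND in2 = (in2 XOR in1) NAND in2
G3 = in3 NAND G2 = in3 NAND ((in2 XOR in1) NAND in2)
G4 = in3 NAND G3 = in3 NAND (in3 NAND ((in2 XOR in1) NAND in2))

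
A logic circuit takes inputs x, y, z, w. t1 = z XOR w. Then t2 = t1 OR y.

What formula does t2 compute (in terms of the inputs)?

t1 = z XOR w
t2 = t1 OR y = (z XOR w) OR y

(z XOR w) OR y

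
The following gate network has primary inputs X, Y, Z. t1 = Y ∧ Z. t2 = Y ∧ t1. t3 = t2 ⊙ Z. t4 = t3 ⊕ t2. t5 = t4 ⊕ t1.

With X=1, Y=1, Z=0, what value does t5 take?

1

t1 = 1 ∧ 0 = 0
t2 = 1 ∧ 0 = 0
t3 = 0 ⊙ 0 = 1
t4 = 1 ⊕ 0 = 1
t5 = 1 ⊕ 0 = 1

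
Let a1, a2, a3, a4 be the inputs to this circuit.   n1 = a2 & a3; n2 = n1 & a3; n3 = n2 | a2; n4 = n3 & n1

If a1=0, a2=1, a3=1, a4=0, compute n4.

n1 = 1 & 1 = 1
n2 = 1 & 1 = 1
n3 = 1 | 1 = 1
n4 = 1 & 1 = 1

1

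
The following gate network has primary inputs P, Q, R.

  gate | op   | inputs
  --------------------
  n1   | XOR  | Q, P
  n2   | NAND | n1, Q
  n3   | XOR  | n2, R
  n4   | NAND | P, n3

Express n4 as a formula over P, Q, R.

n1 = Q XOR P
n2 = n1 NAND Q = (Q XOR P) NAND Q
n3 = n2 XOR R = ((Q XOR P) NAND Q) XOR R
n4 = P NAND n3 = P NAND (((Q XOR P) NAND Q) XOR R)

P NAND (((Q XOR P) NAND Q) XOR R)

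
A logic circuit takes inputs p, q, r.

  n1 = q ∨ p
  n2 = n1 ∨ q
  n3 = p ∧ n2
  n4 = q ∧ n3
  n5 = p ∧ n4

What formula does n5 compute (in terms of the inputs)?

n1 = q ∨ p
n2 = n1 ∨ q = (q ∨ p) ∨ q
n3 = p ∧ n2 = p ∧ ((q ∨ p) ∨ q)
n4 = q ∧ n3 = q ∧ (p ∧ ((q ∨ p) ∨ q))
n5 = p ∧ n4 = p ∧ (q ∧ (p ∧ ((q ∨ p) ∨ q)))

p ∧ (q ∧ (p ∧ ((q ∨ p) ∨ q)))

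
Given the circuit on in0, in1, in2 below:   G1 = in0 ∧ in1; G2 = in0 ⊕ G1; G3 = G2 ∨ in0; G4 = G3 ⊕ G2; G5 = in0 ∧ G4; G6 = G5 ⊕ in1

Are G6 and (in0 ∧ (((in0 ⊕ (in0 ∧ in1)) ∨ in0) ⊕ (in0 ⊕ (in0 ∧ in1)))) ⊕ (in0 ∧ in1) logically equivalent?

G1 = in0 ∧ in1
G2 = in0 ⊕ G1 = in0 ⊕ (in0 ∧ in1)
G3 = G2 ∨ in0 = (in0 ⊕ (in0 ∧ in1)) ∨ in0
G4 = G3 ⊕ G2 = ((in0 ⊕ (in0 ∧ in1)) ∨ in0) ⊕ (in0 ⊕ (in0 ∧ in1))
G5 = in0 ∧ G4 = in0 ∧ (((in0 ⊕ (in0 ∧ in1)) ∨ in0) ⊕ (in0 ⊕ (in0 ∧ in1)))
G6 = G5 ⊕ in1 = (in0 ∧ (((in0 ⊕ (in0 ∧ in1)) ∨ in0) ⊕ (in0 ⊕ (in0 ∧ in1)))) ⊕ in1
At in0=0, in1=1, in2=0: circuit gives 1, formula gives 0.

No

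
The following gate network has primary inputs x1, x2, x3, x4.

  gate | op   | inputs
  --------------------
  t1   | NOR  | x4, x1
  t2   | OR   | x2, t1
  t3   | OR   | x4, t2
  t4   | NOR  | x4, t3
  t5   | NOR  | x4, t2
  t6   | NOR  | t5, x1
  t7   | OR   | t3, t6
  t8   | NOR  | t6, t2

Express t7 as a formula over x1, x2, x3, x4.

(x4 OR (x2 OR (x4 NOR x1))) OR ((x4 NOR (x2 OR (x4 NOR x1))) NOR x1)

t1 = x4 NOR x1
t2 = x2 OR t1 = x2 OR (x4 NOR x1)
t3 = x4 OR t2 = x4 OR (x2 OR (x4 NOR x1))
t5 = x4 NOR t2 = x4 NOR (x2 OR (x4 NOR x1))
t6 = t5 NOR x1 = (x4 NOR (x2 OR (x4 NOR x1))) NOR x1
t7 = t3 OR t6 = (x4 OR (x2 OR (x4 NOR x1))) OR ((x4 NOR (x2 OR (x4 NOR x1))) NOR x1)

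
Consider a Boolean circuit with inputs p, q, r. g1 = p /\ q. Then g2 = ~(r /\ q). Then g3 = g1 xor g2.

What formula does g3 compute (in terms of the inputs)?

(p /\ q) xor (~(r /\ q))

g1 = p /\ q
g2 = ~(r /\ q)
g3 = g1 xor g2 = (p /\ q) xor (~(r /\ q))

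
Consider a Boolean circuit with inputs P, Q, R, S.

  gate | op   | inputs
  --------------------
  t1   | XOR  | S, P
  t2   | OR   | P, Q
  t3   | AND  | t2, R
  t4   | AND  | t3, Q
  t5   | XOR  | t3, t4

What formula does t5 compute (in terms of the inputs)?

((P OR Q) AND R) XOR (((P OR Q) AND R) AND Q)

t2 = P OR Q
t3 = t2 AND R = (P OR Q) AND R
t4 = t3 AND Q = ((P OR Q) AND R) AND Q
t5 = t3 XOR t4 = ((P OR Q) AND R) XOR (((P OR Q) AND R) AND Q)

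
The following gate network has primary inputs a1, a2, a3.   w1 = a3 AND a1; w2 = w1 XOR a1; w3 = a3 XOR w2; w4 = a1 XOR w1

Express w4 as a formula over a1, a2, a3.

w1 = a3 AND a1
w4 = a1 XOR w1 = a1 XOR (a3 AND a1)

a1 XOR (a3 AND a1)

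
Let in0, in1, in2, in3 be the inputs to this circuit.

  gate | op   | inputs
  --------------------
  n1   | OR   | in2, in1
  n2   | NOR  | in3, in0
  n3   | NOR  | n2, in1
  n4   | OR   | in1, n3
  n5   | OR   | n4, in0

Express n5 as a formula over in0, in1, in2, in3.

n2 = in3 NOR in0
n3 = n2 NOR in1 = (in3 NOR in0) NOR in1
n4 = in1 OR n3 = in1 OR ((in3 NOR in0) NOR in1)
n5 = n4 OR in0 = (in1 OR ((in3 NOR in0) NOR in1)) OR in0

(in1 OR ((in3 NOR in0) NOR in1)) OR in0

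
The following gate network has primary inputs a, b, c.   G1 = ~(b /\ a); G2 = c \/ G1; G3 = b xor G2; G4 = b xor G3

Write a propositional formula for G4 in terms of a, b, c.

G1 = ~(b /\ a)
G2 = c \/ G1 = c \/ (~(b /\ a))
G3 = b xor G2 = b xor (c \/ (~(b /\ a)))
G4 = b xor G3 = b xor (b xor (c \/ (~(b /\ a))))

b xor (b xor (c \/ (~(b /\ a))))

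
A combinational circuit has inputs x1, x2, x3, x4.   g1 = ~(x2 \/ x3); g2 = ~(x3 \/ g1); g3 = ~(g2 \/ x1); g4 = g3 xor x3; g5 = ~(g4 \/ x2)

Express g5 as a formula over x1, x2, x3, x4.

g1 = ~(x2 \/ x3)
g2 = ~(x3 \/ g1) = ~(x3 \/ (~(x2 \/ x3)))
g3 = ~(g2 \/ x1) = ~((~(x3 \/ (~(x2 \/ x3)))) \/ x1)
g4 = g3 xor x3 = (~((~(x3 \/ (~(x2 \/ x3)))) \/ x1)) xor x3
g5 = ~(g4 \/ x2) = ~(((~((~(x3 \/ (~(x2 \/ x3)))) \/ x1)) xor x3) \/ x2)

~(((~((~(x3 \/ (~(x2 \/ x3)))) \/ x1)) xor x3) \/ x2)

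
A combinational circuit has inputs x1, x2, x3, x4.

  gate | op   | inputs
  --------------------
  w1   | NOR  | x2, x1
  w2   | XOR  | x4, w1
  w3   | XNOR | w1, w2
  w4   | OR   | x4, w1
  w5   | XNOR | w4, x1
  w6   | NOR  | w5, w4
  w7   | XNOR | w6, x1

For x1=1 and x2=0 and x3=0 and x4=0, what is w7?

1

w1 = 0 NOR 1 = 0
w4 = 0 OR 0 = 0
w5 = 0 XNOR 1 = 0
w6 = 0 NOR 0 = 1
w7 = 1 XNOR 1 = 1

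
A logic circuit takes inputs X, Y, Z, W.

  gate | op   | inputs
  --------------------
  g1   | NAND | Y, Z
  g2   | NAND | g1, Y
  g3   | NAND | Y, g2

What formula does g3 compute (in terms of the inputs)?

g1 = Y NAND Z
g2 = g1 NAND Y = (Y NAND Z) NAND Y
g3 = Y NAND g2 = Y NAND ((Y NAND Z) NAND Y)

Y NAND ((Y NAND Z) NAND Y)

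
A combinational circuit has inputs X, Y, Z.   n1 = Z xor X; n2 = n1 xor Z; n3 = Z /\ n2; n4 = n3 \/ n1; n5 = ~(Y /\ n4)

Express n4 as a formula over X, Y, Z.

(Z /\ ((Z xor X) xor Z)) \/ (Z xor X)

n1 = Z xor X
n2 = n1 xor Z = (Z xor X) xor Z
n3 = Z /\ n2 = Z /\ ((Z xor X) xor Z)
n4 = n3 \/ n1 = (Z /\ ((Z xor X) xor Z)) \/ (Z xor X)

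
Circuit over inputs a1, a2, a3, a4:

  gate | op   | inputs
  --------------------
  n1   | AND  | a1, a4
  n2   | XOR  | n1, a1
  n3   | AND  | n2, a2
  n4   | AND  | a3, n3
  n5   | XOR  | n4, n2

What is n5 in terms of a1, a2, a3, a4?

(a3 AND (((a1 AND a4) XOR a1) AND a2)) XOR ((a1 AND a4) XOR a1)

n1 = a1 AND a4
n2 = n1 XOR a1 = (a1 AND a4) XOR a1
n3 = n2 AND a2 = ((a1 AND a4) XOR a1) AND a2
n4 = a3 AND n3 = a3 AND (((a1 AND a4) XOR a1) AND a2)
n5 = n4 XOR n2 = (a3 AND (((a1 AND a4) XOR a1) AND a2)) XOR ((a1 AND a4) XOR a1)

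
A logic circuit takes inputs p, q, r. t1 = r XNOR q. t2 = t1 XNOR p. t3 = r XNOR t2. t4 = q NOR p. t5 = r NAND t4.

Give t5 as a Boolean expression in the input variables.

r NAND (q NOR p)

t4 = q NOR p
t5 = r NAND t4 = r NAND (q NOR p)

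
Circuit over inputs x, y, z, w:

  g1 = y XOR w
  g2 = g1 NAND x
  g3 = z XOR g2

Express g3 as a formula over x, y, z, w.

z XOR ((y XOR w) NAND x)

g1 = y XOR w
g2 = g1 NAND x = (y XOR w) NAND x
g3 = z XOR g2 = z XOR ((y XOR w) NAND x)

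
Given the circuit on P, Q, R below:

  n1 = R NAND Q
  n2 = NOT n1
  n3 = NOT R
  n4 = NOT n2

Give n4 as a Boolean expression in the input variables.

n1 = R NAND Q
n2 = NOT n1 = NOT (R NAND Q)
n4 = NOT n2 = NOT NOT (R NAND Q)

NOT NOT (R NAND Q)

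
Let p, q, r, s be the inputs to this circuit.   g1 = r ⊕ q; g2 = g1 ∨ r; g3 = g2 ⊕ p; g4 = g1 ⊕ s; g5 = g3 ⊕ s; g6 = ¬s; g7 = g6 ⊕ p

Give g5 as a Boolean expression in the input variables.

(((r ⊕ q) ∨ r) ⊕ p) ⊕ s

g1 = r ⊕ q
g2 = g1 ∨ r = (r ⊕ q) ∨ r
g3 = g2 ⊕ p = ((r ⊕ q) ∨ r) ⊕ p
g5 = g3 ⊕ s = (((r ⊕ q) ∨ r) ⊕ p) ⊕ s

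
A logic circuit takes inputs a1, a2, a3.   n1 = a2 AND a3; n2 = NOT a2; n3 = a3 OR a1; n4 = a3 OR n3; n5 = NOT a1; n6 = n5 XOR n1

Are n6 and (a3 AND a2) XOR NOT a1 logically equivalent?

n1 = a2 AND a3
n5 = NOT a1
n6 = n5 XOR n1 = NOT a1 XOR (a2 AND a3)
At a1=0, a2=1, a3=1: circuit gives 0, formula gives 0.
At a1=0, a2=0, a3=0: circuit gives 1, formula gives 1.
Agrees on all 8 inputs.

Yes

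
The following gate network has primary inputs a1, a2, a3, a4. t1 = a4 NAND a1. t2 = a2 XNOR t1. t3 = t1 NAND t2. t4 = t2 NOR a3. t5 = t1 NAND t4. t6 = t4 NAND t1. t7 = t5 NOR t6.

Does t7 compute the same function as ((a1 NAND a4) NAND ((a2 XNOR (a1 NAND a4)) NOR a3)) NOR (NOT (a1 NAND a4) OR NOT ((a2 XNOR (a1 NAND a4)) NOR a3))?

t1 = a4 NAND a1
t2 = a2 XNOR t1 = a2 XNOR (a4 NAND a1)
t4 = t2 NOR a3 = (a2 XNOR (a4 NAND a1)) NOR a3
t5 = t1 NAND t4 = (a4 NAND a1) NAND ((a2 XNOR (a4 NAND a1)) NOR a3)
t6 = t4 NAND t1 = ((a2 XNOR (a4 NAND a1)) NOR a3) NAND (a4 NAND a1)
t7 = t5 NOR t6 = ((a4 NAND a1) NAND ((a2 XNOR (a4 NAND a1)) NOR a3)) NOR (((a2 XNOR (a4 NAND a1)) NOR a3) NAND (a4 NAND a1))
At a1=0, a2=0, a3=1, a4=0: circuit gives 0, formula gives 0.
At a1=0, a2=0, a3=0, a4=0: circuit gives 1, formula gives 1.
Agrees on all 16 inputs.

Yes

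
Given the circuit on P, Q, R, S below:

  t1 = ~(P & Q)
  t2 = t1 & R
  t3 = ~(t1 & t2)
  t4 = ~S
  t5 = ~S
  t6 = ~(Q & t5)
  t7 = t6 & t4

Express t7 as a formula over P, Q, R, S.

(~(Q & ~S)) & ~S

t4 = ~S
t5 = ~S
t6 = ~(Q & t5) = ~(Q & ~S)
t7 = t6 & t4 = (~(Q & ~S)) & ~S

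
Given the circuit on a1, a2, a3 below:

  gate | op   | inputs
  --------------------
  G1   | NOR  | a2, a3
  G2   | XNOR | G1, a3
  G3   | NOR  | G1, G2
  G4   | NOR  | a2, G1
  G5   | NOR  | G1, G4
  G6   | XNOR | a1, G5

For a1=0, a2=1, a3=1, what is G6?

0

G1 = 1 NOR 1 = 0
G4 = 1 NOR 0 = 0
G5 = 0 NOR 0 = 1
G6 = 0 XNOR 1 = 0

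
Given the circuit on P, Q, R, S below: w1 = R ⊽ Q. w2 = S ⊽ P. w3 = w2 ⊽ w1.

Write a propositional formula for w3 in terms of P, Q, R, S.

(S ⊽ P) ⊽ (R ⊽ Q)

w1 = R ⊽ Q
w2 = S ⊽ P
w3 = w2 ⊽ w1 = (S ⊽ P) ⊽ (R ⊽ Q)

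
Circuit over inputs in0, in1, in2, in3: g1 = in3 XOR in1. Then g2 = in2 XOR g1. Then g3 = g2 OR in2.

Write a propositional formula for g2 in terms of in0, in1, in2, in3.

in2 XOR (in3 XOR in1)

g1 = in3 XOR in1
g2 = in2 XOR g1 = in2 XOR (in3 XOR in1)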